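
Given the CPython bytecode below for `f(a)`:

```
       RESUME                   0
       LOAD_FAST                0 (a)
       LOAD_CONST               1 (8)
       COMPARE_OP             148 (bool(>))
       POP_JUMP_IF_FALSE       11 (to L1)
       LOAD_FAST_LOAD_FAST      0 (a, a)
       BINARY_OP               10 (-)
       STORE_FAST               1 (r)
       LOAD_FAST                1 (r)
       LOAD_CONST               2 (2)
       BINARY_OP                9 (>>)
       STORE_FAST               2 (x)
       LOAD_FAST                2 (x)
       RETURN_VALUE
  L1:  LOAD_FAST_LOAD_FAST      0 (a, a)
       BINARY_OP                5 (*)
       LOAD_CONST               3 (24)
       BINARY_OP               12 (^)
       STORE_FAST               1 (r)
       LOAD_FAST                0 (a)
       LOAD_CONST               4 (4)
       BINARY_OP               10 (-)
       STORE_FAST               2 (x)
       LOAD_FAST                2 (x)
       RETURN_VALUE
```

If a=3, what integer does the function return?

LOAD_FAST a → push 3. Stack: [3]
LOAD_CONST → push 8. Stack: [3, 8]
COMPARE_OP bool(>) → 3 vs 8 = False. Stack: [False]
POP_JUMP_IF_FALSE → pop False; jump. Stack: []
LOAD_FAST_LOAD_FAST a,a → push 3,3. Stack: [3, 3]
BINARY_OP * → 3 * 3 = 9. Stack: [9]
LOAD_CONST → push 24. Stack: [9, 24]
BINARY_OP ^ → 9 ^ 24 = 17. Stack: [17]
STORE_FAST r → r=17. Stack: []
LOAD_FAST a → push 3. Stack: [3]
LOAD_CONST → push 4. Stack: [3, 4]
BINARY_OP - → 3 - 4 = -1. Stack: [-1]
STORE_FAST x → x=-1. Stack: []
LOAD_FAST x → push -1. Stack: [-1]
RETURN_VALUE → return -1.

-1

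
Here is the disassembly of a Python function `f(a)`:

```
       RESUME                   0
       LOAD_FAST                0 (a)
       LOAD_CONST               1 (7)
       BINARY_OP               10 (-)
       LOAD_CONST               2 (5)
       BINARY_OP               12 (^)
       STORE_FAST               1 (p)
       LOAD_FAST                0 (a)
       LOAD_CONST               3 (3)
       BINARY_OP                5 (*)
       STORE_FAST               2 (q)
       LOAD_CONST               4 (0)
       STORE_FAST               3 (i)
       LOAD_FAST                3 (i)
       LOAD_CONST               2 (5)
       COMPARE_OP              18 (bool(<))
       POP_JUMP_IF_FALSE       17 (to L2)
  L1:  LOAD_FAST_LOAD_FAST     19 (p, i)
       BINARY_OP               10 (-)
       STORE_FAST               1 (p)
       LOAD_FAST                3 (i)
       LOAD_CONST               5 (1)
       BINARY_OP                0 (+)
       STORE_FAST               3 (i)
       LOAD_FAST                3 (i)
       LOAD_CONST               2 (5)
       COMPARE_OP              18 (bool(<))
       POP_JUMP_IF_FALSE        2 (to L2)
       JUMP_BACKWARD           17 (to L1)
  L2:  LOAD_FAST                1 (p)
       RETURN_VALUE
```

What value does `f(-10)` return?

-32

LOAD_FAST a → push -10
LOAD_CONST → push 7
BINARY_OP - → -10 - 7 = -17
LOAD_CONST → push 5
BINARY_OP ^ → -17 ^ 5 = -22
STORE_FAST p → p=-22
LOAD_FAST a → push -10
LOAD_CONST → push 3
BINARY_OP * → -10 * 3 = -30
STORE_FAST q → q=-30
LOAD_CONST → push 0
STORE_FAST i → i=0
LOAD_FAST i → push 0
LOAD_CONST → push 5
COMPARE_OP bool(<) → 0 vs 5 = True
POP_JUMP_IF_FALSE → pop True; no jump
LOAD_FAST_LOAD_FAST p,i → push -22,0
BINARY_OP - → -22 - 0 = -22
STORE_FAST p → p=-22
LOAD_FAST i → push 0
LOAD_CONST → push 1
BINARY_OP + → 0 + 1 = 1
STORE_FAST i → i=1
LOAD_FAST i → push 1
LOAD_CONST → push 5
COMPARE_OP bool(<) → 1 vs 5 = True
POP_JUMP_IF_FALSE → pop True; no jump
LOAD_FAST_LOAD_FAST p,i → push -22,1
BINARY_OP - → -22 - 1 = -23
STORE_FAST p → p=-23
LOAD_FAST i → push 1
LOAD_CONST → push 1
BINARY_OP + → 1 + 1 = 2
STORE_FAST i → i=2
LOAD_FAST i → push 2
LOAD_CONST → push 5
COMPARE_OP bool(<) → 2 vs 5 = True
POP_JUMP_IF_FALSE → pop True; no jump
LOAD_FAST_LOAD_FAST p,i → push -23,2
BINARY_OP - → -23 - 2 = -25
STORE_FAST p → p=-25
LOAD_FAST i → push 2
LOAD_CONST → push 1
BINARY_OP + → 2 + 1 = 3
STORE_FAST i → i=3
LOAD_FAST i → push 3
LOAD_CONST → push 5
COMPARE_OP bool(<) → 3 vs 5 = True
POP_JUMP_IF_FALSE → pop True; no jump
LOAD_FAST_LOAD_FAST p,i → push -25,3
BINARY_OP - → -25 - 3 = -28
STORE_FAST p → p=-28
LOAD_FAST i → push 3
LOAD_CONST → push 1
BINARY_OP + → 3 + 1 = 4
STORE_FAST i → i=4
LOAD_FAST i → push 4
LOAD_CONST → push 5
COMPARE_OP bool(<) → 4 vs 5 = True
POP_JUMP_IF_FALSE → pop True; no jump
LOAD_FAST_LOAD_FAST p,i → push -28,4
BINARY_OP - → -28 - 4 = -32
STORE_FAST p → p=-32
LOAD_FAST i → push 4
LOAD_CONST → push 1
BINARY_OP + → 4 + 1 = 5
STORE_FAST i → i=5
LOAD_FAST i → push 5
LOAD_CONST → push 5
COMPARE_OP bool(<) → 5 vs 5 = False
POP_JUMP_IF_FALSE → pop False; jump
LOAD_FAST p → push -32
RETURN_VALUE → return -32.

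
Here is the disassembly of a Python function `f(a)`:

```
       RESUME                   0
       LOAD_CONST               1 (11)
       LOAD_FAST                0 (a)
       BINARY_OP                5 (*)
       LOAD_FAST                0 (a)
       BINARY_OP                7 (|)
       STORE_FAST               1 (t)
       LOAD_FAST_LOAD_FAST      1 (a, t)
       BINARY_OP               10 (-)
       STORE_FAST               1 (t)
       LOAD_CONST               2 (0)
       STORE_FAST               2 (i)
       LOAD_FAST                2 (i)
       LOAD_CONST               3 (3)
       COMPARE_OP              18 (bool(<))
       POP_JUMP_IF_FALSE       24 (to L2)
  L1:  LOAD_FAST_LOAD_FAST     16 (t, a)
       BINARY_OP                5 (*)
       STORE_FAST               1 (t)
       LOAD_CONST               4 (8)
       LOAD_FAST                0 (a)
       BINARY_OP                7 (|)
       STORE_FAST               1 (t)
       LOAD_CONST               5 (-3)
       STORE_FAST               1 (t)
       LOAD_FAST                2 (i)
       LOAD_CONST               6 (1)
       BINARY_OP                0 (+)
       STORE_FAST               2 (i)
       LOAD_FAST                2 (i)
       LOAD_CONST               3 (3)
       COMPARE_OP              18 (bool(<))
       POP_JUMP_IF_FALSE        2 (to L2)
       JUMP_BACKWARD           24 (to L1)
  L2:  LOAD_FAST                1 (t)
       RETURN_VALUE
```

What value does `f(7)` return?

-3

LOAD_CONST → push 11
LOAD_FAST a → push 7
BINARY_OP * → 11 * 7 = 77
LOAD_FAST a → push 7
BINARY_OP | → 77 | 7 = 79
STORE_FAST t → t=79
LOAD_FAST_LOAD_FAST a,t → push 7,79
BINARY_OP - → 7 - 79 = -72
STORE_FAST t → t=-72
LOAD_CONST → push 0
STORE_FAST i → i=0
LOAD_FAST i → push 0
LOAD_CONST → push 3
COMPARE_OP bool(<) → 0 vs 3 = True
POP_JUMP_IF_FALSE → pop True; no jump
LOAD_FAST_LOAD_FAST t,a → push -72,7
BINARY_OP * → -72 * 7 = -504
STORE_FAST t → t=-504
LOAD_CONST → push 8
LOAD_FAST a → push 7
BINARY_OP | → 8 | 7 = 15
STORE_FAST t → t=15
LOAD_CONST → push -3
STORE_FAST t → t=-3
LOAD_FAST i → push 0
LOAD_CONST → push 1
BINARY_OP + → 0 + 1 = 1
STORE_FAST i → i=1
LOAD_FAST i → push 1
LOAD_CONST → push 3
COMPARE_OP bool(<) → 1 vs 3 = True
POP_JUMP_IF_FALSE → pop True; no jump
LOAD_FAST_LOAD_FAST t,a → push -3,7
BINARY_OP * → -3 * 7 = -21
STORE_FAST t → t=-21
LOAD_CONST → push 8
LOAD_FAST a → push 7
BINARY_OP | → 8 | 7 = 15
STORE_FAST t → t=15
LOAD_CONST → push -3
STORE_FAST t → t=-3
LOAD_FAST i → push 1
LOAD_CONST → push 1
BINARY_OP + → 1 + 1 = 2
STORE_FAST i → i=2
LOAD_FAST i → push 2
LOAD_CONST → push 3
COMPARE_OP bool(<) → 2 vs 3 = True
POP_JUMP_IF_FALSE → pop True; no jump
LOAD_FAST_LOAD_FAST t,a → push -3,7
BINARY_OP * → -3 * 7 = -21
STORE_FAST t → t=-21
LOAD_CONST → push 8
LOAD_FAST a → push 7
BINARY_OP | → 8 | 7 = 15
STORE_FAST t → t=15
LOAD_CONST → push -3
STORE_FAST t → t=-3
LOAD_FAST i → push 2
LOAD_CONST → push 1
BINARY_OP + → 2 + 1 = 3
STORE_FAST i → i=3
LOAD_FAST i → push 3
LOAD_CONST → push 3
COMPARE_OP bool(<) → 3 vs 3 = False
POP_JUMP_IF_FALSE → pop False; jump
LOAD_FAST t → push -3
RETURN_VALUE → return -3.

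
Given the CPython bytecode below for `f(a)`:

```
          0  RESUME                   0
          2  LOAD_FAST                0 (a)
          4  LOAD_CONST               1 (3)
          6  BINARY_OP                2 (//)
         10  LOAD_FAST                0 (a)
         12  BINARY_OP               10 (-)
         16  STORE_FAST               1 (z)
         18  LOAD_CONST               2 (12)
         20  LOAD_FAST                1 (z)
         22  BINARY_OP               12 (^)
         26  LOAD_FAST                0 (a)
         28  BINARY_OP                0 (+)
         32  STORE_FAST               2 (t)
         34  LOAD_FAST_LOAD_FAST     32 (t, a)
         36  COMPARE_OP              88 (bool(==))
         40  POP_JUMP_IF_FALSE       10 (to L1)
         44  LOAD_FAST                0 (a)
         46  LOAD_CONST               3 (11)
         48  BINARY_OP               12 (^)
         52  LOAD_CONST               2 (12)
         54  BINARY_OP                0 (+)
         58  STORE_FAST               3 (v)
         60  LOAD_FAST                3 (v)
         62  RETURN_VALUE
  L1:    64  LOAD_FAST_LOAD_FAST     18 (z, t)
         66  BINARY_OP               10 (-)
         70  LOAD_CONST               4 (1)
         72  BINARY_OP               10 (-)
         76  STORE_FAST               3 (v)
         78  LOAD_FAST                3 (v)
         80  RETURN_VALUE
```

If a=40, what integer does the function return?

LOAD_FAST a → push 40. Stack: [40]
LOAD_CONST → push 3. Stack: [40, 3]
BINARY_OP // → 40 // 3 = 13. Stack: [13]
LOAD_FAST a → push 40. Stack: [13, 40]
BINARY_OP - → 13 - 40 = -27. Stack: [-27]
STORE_FAST z → z=-27. Stack: []
LOAD_CONST → push 12. Stack: [12]
LOAD_FAST z → push -27. Stack: [12, -27]
BINARY_OP ^ → 12 ^ -27 = -23. Stack: [-23]
LOAD_FAST a → push 40. Stack: [-23, 40]
BINARY_OP + → -23 + 40 = 17. Stack: [17]
STORE_FAST t → t=17. Stack: []
LOAD_FAST_LOAD_FAST t,a → push 17,40. Stack: [17, 40]
COMPARE_OP bool(==) → 17 vs 40 = False. Stack: [False]
POP_JUMP_IF_FALSE → pop False; jump. Stack: []
LOAD_FAST_LOAD_FAST z,t → push -27,17. Stack: [-27, 17]
BINARY_OP - → -27 - 17 = -44. Stack: [-44]
LOAD_CONST → push 1. Stack: [-44, 1]
BINARY_OP - → -44 - 1 = -45. Stack: [-45]
STORE_FAST v → v=-45. Stack: []
LOAD_FAST v → push -45. Stack: [-45]
RETURN_VALUE → return -45.

-45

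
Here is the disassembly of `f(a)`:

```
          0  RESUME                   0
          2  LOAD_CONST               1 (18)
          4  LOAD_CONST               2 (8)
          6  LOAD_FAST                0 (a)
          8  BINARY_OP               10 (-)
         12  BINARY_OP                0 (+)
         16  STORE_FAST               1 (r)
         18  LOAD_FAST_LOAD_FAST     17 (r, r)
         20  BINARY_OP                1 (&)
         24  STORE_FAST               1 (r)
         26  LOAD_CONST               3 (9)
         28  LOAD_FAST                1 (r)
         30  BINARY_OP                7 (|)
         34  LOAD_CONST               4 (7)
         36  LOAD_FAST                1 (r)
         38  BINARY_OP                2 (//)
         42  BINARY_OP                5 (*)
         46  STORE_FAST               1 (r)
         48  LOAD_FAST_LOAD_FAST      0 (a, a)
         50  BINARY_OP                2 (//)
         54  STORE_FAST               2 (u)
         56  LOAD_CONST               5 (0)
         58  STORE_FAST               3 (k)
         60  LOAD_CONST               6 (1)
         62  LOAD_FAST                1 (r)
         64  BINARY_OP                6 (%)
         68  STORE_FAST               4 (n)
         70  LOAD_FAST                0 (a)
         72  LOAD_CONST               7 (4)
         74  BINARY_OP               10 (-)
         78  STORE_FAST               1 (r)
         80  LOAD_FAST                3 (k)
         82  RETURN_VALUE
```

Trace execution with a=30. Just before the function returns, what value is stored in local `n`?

1

LOAD_CONST → push 18. Stack: [18]
LOAD_CONST → push 8. Stack: [18, 8]
LOAD_FAST a → push 30. Stack: [18, 8, 30]
BINARY_OP - → 8 - 30 = -22. Stack: [18, -22]
BINARY_OP + → 18 + -22 = -4. Stack: [-4]
STORE_FAST r → r=-4. Stack: []
LOAD_FAST_LOAD_FAST r,r → push -4,-4. Stack: [-4, -4]
BINARY_OP & → -4 & -4 = -4. Stack: [-4]
STORE_FAST r → r=-4. Stack: []
LOAD_CONST → push 9. Stack: [9]
LOAD_FAST r → push -4. Stack: [9, -4]
BINARY_OP | → 9 | -4 = -3. Stack: [-3]
LOAD_CONST → push 7. Stack: [-3, 7]
LOAD_FAST r → push -4. Stack: [-3, 7, -4]
BINARY_OP // → 7 // -4 = -2. Stack: [-3, -2]
BINARY_OP * → -3 * -2 = 6. Stack: [6]
STORE_FAST r → r=6. Stack: []
LOAD_FAST_LOAD_FAST a,a → push 30,30. Stack: [30, 30]
BINARY_OP // → 30 // 30 = 1. Stack: [1]
STORE_FAST u → u=1. Stack: []
LOAD_CONST → push 0. Stack: [0]
STORE_FAST k → k=0. Stack: []
LOAD_CONST → push 1. Stack: [1]
LOAD_FAST r → push 6. Stack: [1, 6]
BINARY_OP % → 1 % 6 = 1. Stack: [1]
STORE_FAST n → n=1. Stack: []
LOAD_FAST a → push 30. Stack: [30]
LOAD_CONST → push 4. Stack: [30, 4]
BINARY_OP - → 30 - 4 = 26. Stack: [26]
STORE_FAST r → r=26. Stack: []
LOAD_FAST k → push 0. Stack: [0]
RETURN_VALUE → return 0.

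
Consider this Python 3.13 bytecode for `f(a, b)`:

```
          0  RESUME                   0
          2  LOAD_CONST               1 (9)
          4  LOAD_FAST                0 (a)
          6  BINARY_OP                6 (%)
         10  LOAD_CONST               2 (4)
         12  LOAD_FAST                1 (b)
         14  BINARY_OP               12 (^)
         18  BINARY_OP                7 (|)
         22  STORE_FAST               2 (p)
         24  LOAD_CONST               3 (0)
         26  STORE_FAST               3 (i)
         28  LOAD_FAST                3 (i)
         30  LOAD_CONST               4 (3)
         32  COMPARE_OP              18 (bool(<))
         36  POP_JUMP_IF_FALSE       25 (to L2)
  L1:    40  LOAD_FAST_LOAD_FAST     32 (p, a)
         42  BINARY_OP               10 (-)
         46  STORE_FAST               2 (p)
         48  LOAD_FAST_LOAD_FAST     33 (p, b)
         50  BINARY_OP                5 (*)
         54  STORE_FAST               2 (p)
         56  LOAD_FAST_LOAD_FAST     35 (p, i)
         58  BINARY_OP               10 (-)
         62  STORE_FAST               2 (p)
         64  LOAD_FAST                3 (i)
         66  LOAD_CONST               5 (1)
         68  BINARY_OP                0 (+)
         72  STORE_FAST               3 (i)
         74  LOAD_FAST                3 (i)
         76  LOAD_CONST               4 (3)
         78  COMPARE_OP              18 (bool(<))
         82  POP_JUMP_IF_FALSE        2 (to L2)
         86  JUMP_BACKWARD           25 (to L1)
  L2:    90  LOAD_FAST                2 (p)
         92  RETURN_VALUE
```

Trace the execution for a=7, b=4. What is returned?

LOAD_CONST → push 9
LOAD_FAST a → push 7
BINARY_OP % → 9 % 7 = 2
LOAD_CONST → push 4
LOAD_FAST b → push 4
BINARY_OP ^ → 4 ^ 4 = 0
BINARY_OP | → 2 | 0 = 2
STORE_FAST p → p=2
LOAD_CONST → push 0
STORE_FAST i → i=0
LOAD_FAST i → push 0
LOAD_CONST → push 3
COMPARE_OP bool(<) → 0 vs 3 = True
POP_JUMP_IF_FALSE → pop True; no jump
LOAD_FAST_LOAD_FAST p,a → push 2,7
BINARY_OP - → 2 - 7 = -5
STORE_FAST p → p=-5
LOAD_FAST_LOAD_FAST p,b → push -5,4
BINARY_OP * → -5 * 4 = -20
STORE_FAST p → p=-20
LOAD_FAST_LOAD_FAST p,i → push -20,0
BINARY_OP - → -20 - 0 = -20
STORE_FAST p → p=-20
LOAD_FAST i → push 0
LOAD_CONST → push 1
BINARY_OP + → 0 + 1 = 1
STORE_FAST i → i=1
LOAD_FAST i → push 1
LOAD_CONST → push 3
COMPARE_OP bool(<) → 1 vs 3 = True
POP_JUMP_IF_FALSE → pop True; no jump
LOAD_FAST_LOAD_FAST p,a → push -20,7
BINARY_OP - → -20 - 7 = -27
STORE_FAST p → p=-27
LOAD_FAST_LOAD_FAST p,b → push -27,4
BINARY_OP * → -27 * 4 = -108
STORE_FAST p → p=-108
LOAD_FAST_LOAD_FAST p,i → push -108,1
BINARY_OP - → -108 - 1 = -109
STORE_FAST p → p=-109
LOAD_FAST i → push 1
LOAD_CONST → push 1
BINARY_OP + → 1 + 1 = 2
STORE_FAST i → i=2
LOAD_FAST i → push 2
LOAD_CONST → push 3
COMPARE_OP bool(<) → 2 vs 3 = True
POP_JUMP_IF_FALSE → pop True; no jump
LOAD_FAST_LOAD_FAST p,a → push -109,7
BINARY_OP - → -109 - 7 = -116
STORE_FAST p → p=-116
LOAD_FAST_LOAD_FAST p,b → push -116,4
BINARY_OP * → -116 * 4 = -464
STORE_FAST p → p=-464
LOAD_FAST_LOAD_FAST p,i → push -464,2
BINARY_OP - → -464 - 2 = -466
STORE_FAST p → p=-466
LOAD_FAST i → push 2
LOAD_CONST → push 1
BINARY_OP + → 2 + 1 = 3
STORE_FAST i → i=3
LOAD_FAST i → push 3
LOAD_CONST → push 3
COMPARE_OP bool(<) → 3 vs 3 = False
POP_JUMP_IF_FALSE → pop False; jump
LOAD_FAST p → push -466
RETURN_VALUE → return -466.

-466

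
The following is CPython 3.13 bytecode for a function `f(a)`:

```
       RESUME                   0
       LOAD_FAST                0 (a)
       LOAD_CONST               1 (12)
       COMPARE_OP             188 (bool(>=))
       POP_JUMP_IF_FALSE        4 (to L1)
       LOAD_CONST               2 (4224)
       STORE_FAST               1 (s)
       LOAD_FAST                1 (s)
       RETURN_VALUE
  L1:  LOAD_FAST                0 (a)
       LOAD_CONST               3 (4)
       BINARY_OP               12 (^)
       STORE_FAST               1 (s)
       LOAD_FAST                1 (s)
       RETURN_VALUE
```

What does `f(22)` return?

4224

LOAD_FAST a → push 22. Stack: [22]
LOAD_CONST → push 12. Stack: [22, 12]
COMPARE_OP bool(>=) → 22 vs 12 = True. Stack: [True]
POP_JUMP_IF_FALSE → pop True; no jump. Stack: []
LOAD_CONST → push 4224. Stack: [4224]
STORE_FAST s → s=4224. Stack: []
LOAD_FAST s → push 4224. Stack: [4224]
RETURN_VALUE → return 4224.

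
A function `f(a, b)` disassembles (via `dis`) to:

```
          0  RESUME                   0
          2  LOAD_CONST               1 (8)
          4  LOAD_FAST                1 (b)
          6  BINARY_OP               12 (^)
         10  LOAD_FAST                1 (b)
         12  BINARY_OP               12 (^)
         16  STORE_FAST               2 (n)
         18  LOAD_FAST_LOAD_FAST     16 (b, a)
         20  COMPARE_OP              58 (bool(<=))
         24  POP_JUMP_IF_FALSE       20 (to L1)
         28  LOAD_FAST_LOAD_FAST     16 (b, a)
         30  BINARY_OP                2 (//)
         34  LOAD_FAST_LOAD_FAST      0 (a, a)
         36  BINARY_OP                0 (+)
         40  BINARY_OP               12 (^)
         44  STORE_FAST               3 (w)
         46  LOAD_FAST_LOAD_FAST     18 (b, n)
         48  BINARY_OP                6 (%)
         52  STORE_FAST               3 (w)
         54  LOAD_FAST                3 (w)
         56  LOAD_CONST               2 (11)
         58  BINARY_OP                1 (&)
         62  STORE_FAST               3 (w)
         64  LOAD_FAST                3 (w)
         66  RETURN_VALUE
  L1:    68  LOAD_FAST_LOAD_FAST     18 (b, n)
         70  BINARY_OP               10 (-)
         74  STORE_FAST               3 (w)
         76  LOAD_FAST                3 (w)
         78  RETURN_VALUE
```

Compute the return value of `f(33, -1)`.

LOAD_CONST → push 8. Stack: [8]
LOAD_FAST b → push -1. Stack: [8, -1]
BINARY_OP ^ → 8 ^ -1 = -9. Stack: [-9]
LOAD_FAST b → push -1. Stack: [-9, -1]
BINARY_OP ^ → -9 ^ -1 = 8. Stack: [8]
STORE_FAST n → n=8. Stack: []
LOAD_FAST_LOAD_FAST b,a → push -1,33. Stack: [-1, 33]
COMPARE_OP bool(<=) → -1 vs 33 = True. Stack: [True]
POP_JUMP_IF_FALSE → pop True; no jump. Stack: []
LOAD_FAST_LOAD_FAST b,a → push -1,33. Stack: [-1, 33]
BINARY_OP // → -1 // 33 = -1. Stack: [-1]
LOAD_FAST_LOAD_FAST a,a → push 33,33. Stack: [-1, 33, 33]
BINARY_OP + → 33 + 33 = 66. Stack: [-1, 66]
BINARY_OP ^ → -1 ^ 66 = -67. Stack: [-67]
STORE_FAST w → w=-67. Stack: []
LOAD_FAST_LOAD_FAST b,n → push -1,8. Stack: [-1, 8]
BINARY_OP % → -1 % 8 = 7. Stack: [7]
STORE_FAST w → w=7. Stack: []
LOAD_FAST w → push 7. Stack: [7]
LOAD_CONST → push 11. Stack: [7, 11]
BINARY_OP & → 7 & 11 = 3. Stack: [3]
STORE_FAST w → w=3. Stack: []
LOAD_FAST w → push 3. Stack: [3]
RETURN_VALUE → return 3.

3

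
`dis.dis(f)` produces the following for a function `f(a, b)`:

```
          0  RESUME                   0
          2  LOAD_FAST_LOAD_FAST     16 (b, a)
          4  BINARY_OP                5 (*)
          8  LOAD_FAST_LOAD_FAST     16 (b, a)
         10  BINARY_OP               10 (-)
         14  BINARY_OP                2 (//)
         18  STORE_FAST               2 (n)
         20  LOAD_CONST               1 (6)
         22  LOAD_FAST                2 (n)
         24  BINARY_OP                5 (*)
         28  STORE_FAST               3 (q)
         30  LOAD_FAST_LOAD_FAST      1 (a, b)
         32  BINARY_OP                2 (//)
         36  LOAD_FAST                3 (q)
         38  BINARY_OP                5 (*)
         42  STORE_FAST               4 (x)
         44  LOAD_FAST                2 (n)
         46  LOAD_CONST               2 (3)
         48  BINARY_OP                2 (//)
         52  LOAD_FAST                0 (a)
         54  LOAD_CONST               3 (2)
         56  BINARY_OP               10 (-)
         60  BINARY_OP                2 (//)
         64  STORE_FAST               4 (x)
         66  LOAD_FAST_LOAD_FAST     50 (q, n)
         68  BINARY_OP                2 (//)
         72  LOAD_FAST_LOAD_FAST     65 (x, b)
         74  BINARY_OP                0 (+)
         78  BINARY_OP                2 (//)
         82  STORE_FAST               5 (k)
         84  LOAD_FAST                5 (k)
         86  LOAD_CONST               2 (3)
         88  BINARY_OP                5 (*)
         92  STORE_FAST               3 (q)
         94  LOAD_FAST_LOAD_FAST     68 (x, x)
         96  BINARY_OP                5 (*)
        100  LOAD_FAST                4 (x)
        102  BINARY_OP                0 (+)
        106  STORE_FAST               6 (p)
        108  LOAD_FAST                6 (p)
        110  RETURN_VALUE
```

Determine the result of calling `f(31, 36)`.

6

LOAD_FAST_LOAD_FAST b,a → push 36,31. Stack: [36, 31]
BINARY_OP * → 36 * 31 = 1116. Stack: [1116]
LOAD_FAST_LOAD_FAST b,a → push 36,31. Stack: [1116, 36, 31]
BINARY_OP - → 36 - 31 = 5. Stack: [1116, 5]
BINARY_OP // → 1116 // 5 = 223. Stack: [223]
STORE_FAST n → n=223. Stack: []
LOAD_CONST → push 6. Stack: [6]
LOAD_FAST n → push 223. Stack: [6, 223]
BINARY_OP * → 6 * 223 = 1338. Stack: [1338]
STORE_FAST q → q=1338. Stack: []
LOAD_FAST_LOAD_FAST a,b → push 31,36. Stack: [31, 36]
BINARY_OP // → 31 // 36 = 0. Stack: [0]
LOAD_FAST q → push 1338. Stack: [0, 1338]
BINARY_OP * → 0 * 1338 = 0. Stack: [0]
STORE_FAST x → x=0. Stack: []
LOAD_FAST n → push 223. Stack: [223]
LOAD_CONST → push 3. Stack: [223, 3]
BINARY_OP // → 223 // 3 = 74. Stack: [74]
LOAD_FAST a → push 31. Stack: [74, 31]
LOAD_CONST → push 2. Stack: [74, 31, 2]
BINARY_OP - → 31 - 2 = 29. Stack: [74, 29]
BINARY_OP // → 74 // 29 = 2. Stack: [2]
STORE_FAST x → x=2. Stack: []
LOAD_FAST_LOAD_FAST q,n → push 1338,223. Stack: [1338, 223]
BINARY_OP // → 1338 // 223 = 6. Stack: [6]
LOAD_FAST_LOAD_FAST x,b → push 2,36. Stack: [6, 2, 36]
BINARY_OP + → 2 + 36 = 38. Stack: [6, 38]
BINARY_OP // → 6 // 38 = 0. Stack: [0]
STORE_FAST k → k=0. Stack: []
LOAD_FAST k → push 0. Stack: [0]
LOAD_CONST → push 3. Stack: [0, 3]
BINARY_OP * → 0 * 3 = 0. Stack: [0]
STORE_FAST q → q=0. Stack: []
LOAD_FAST_LOAD_FAST x,x → push 2,2. Stack: [2, 2]
BINARY_OP * → 2 * 2 = 4. Stack: [4]
LOAD_FAST x → push 2. Stack: [4, 2]
BINARY_OP + → 4 + 2 = 6. Stack: [6]
STORE_FAST p → p=6. Stack: []
LOAD_FAST p → push 6. Stack: [6]
RETURN_VALUE → return 6.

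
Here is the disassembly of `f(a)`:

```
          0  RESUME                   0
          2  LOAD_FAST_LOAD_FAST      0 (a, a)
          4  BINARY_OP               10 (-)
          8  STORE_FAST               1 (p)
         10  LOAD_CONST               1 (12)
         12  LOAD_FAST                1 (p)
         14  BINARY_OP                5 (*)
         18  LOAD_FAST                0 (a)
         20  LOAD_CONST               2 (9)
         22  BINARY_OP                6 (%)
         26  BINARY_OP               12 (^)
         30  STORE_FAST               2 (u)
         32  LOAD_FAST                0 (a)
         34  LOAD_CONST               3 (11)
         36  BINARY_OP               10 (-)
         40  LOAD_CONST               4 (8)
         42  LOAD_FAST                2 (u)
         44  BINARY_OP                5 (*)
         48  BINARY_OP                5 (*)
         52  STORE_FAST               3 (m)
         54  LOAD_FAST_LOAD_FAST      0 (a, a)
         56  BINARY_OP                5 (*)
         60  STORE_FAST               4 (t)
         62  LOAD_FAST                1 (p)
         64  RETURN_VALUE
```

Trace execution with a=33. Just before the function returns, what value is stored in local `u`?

LOAD_FAST_LOAD_FAST a,a → push 33,33. Stack: [33, 33]
BINARY_OP - → 33 - 33 = 0. Stack: [0]
STORE_FAST p → p=0. Stack: []
LOAD_CONST → push 12. Stack: [12]
LOAD_FAST p → push 0. Stack: [12, 0]
BINARY_OP * → 12 * 0 = 0. Stack: [0]
LOAD_FAST a → push 33. Stack: [0, 33]
LOAD_CONST → push 9. Stack: [0, 33, 9]
BINARY_OP % → 33 % 9 = 6. Stack: [0, 6]
BINARY_OP ^ → 0 ^ 6 = 6. Stack: [6]
STORE_FAST u → u=6. Stack: []
LOAD_FAST a → push 33. Stack: [33]
LOAD_CONST → push 11. Stack: [33, 11]
BINARY_OP - → 33 - 11 = 22. Stack: [22]
LOAD_CONST → push 8. Stack: [22, 8]
LOAD_FAST u → push 6. Stack: [22, 8, 6]
BINARY_OP * → 8 * 6 = 48. Stack: [22, 48]
BINARY_OP * → 22 * 48 = 1056. Stack: [1056]
STORE_FAST m → m=1056. Stack: []
LOAD_FAST_LOAD_FAST a,a → push 33,33. Stack: [33, 33]
BINARY_OP * → 33 * 33 = 1089. Stack: [1089]
STORE_FAST t → t=1089. Stack: []
LOAD_FAST p → push 0. Stack: [0]
RETURN_VALUE → return 0.

6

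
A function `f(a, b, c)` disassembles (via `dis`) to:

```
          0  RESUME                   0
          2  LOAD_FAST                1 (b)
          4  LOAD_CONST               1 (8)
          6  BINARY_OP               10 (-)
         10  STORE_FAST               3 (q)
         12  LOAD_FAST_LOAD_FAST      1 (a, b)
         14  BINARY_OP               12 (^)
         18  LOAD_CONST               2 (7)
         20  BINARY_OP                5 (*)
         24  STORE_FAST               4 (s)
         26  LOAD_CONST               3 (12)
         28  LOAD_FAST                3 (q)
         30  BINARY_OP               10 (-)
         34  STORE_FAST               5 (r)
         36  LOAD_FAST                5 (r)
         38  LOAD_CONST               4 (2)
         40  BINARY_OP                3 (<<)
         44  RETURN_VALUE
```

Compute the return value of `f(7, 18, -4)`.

8

LOAD_FAST b → push 18. Stack: [18]
LOAD_CONST → push 8. Stack: [18, 8]
BINARY_OP - → 18 - 8 = 10. Stack: [10]
STORE_FAST q → q=10. Stack: []
LOAD_FAST_LOAD_FAST a,b → push 7,18. Stack: [7, 18]
BINARY_OP ^ → 7 ^ 18 = 21. Stack: [21]
LOAD_CONST → push 7. Stack: [21, 7]
BINARY_OP * → 21 * 7 = 147. Stack: [147]
STORE_FAST s → s=147. Stack: []
LOAD_CONST → push 12. Stack: [12]
LOAD_FAST q → push 10. Stack: [12, 10]
BINARY_OP - → 12 - 10 = 2. Stack: [2]
STORE_FAST r → r=2. Stack: []
LOAD_FAST r → push 2. Stack: [2]
LOAD_CONST → push 2. Stack: [2, 2]
BINARY_OP << → 2 << 2 = 8. Stack: [8]
RETURN_VALUE → return 8.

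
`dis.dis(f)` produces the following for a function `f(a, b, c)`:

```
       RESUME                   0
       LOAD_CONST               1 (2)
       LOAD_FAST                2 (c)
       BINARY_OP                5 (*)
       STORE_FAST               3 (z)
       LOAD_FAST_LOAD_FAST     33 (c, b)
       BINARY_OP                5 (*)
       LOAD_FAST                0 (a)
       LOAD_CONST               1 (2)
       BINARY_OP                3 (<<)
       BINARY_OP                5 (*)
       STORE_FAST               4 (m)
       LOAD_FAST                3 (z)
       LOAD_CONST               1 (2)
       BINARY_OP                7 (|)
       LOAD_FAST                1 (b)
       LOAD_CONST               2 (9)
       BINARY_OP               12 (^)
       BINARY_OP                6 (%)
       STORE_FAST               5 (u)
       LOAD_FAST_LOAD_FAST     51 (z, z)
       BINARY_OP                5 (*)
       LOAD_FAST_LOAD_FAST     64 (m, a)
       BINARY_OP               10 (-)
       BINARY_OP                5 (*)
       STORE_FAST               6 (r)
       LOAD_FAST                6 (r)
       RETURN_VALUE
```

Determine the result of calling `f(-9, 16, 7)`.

LOAD_CONST → push 2. Stack: [2]
LOAD_FAST c → push 7. Stack: [2, 7]
BINARY_OP * → 2 * 7 = 14. Stack: [14]
STORE_FAST z → z=14. Stack: []
LOAD_FAST_LOAD_FAST c,b → push 7,16. Stack: [7, 16]
BINARY_OP * → 7 * 16 = 112. Stack: [112]
LOAD_FAST a → push -9. Stack: [112, -9]
LOAD_CONST → push 2. Stack: [112, -9, 2]
BINARY_OP << → -9 << 2 = -36. Stack: [112, -36]
BINARY_OP * → 112 * -36 = -4032. Stack: [-4032]
STORE_FAST m → m=-4032. Stack: []
LOAD_FAST z → push 14. Stack: [14]
LOAD_CONST → push 2. Stack: [14, 2]
BINARY_OP | → 14 | 2 = 14. Stack: [14]
LOAD_FAST b → push 16. Stack: [14, 16]
LOAD_CONST → push 9. Stack: [14, 16, 9]
BINARY_OP ^ → 16 ^ 9 = 25. Stack: [14, 25]
BINARY_OP % → 14 % 25 = 14. Stack: [14]
STORE_FAST u → u=14. Stack: []
LOAD_FAST_LOAD_FAST z,z → push 14,14. Stack: [14, 14]
BINARY_OP * → 14 * 14 = 196. Stack: [196]
LOAD_FAST_LOAD_FAST m,a → push -4032,-9. Stack: [196, -4032, -9]
BINARY_OP - → -4032 - -9 = -4023. Stack: [196, -4023]
BINARY_OP * → 196 * -4023 = -788508. Stack: [-788508]
STORE_FAST r → r=-788508. Stack: []
LOAD_FAST r → push -788508. Stack: [-788508]
RETURN_VALUE → return -788508.

-788508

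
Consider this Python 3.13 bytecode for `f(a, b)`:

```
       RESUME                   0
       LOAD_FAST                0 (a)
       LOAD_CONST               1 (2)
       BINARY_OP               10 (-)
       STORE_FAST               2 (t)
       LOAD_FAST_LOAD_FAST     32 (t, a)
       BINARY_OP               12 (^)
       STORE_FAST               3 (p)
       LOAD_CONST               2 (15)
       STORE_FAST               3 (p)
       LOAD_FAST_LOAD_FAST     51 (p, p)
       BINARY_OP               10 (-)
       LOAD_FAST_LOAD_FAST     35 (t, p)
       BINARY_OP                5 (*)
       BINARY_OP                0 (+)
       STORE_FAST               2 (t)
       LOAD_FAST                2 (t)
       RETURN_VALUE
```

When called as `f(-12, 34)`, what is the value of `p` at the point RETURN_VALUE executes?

LOAD_FAST a → push -12. Stack: [-12]
LOAD_CONST → push 2. Stack: [-12, 2]
BINARY_OP - → -12 - 2 = -14. Stack: [-14]
STORE_FAST t → t=-14. Stack: []
LOAD_FAST_LOAD_FAST t,a → push -14,-12. Stack: [-14, -12]
BINARY_OP ^ → -14 ^ -12 = 6. Stack: [6]
STORE_FAST p → p=6. Stack: []
LOAD_CONST → push 15. Stack: [15]
STORE_FAST p → p=15. Stack: []
LOAD_FAST_LOAD_FAST p,p → push 15,15. Stack: [15, 15]
BINARY_OP - → 15 - 15 = 0. Stack: [0]
LOAD_FAST_LOAD_FAST t,p → push -14,15. Stack: [0, -14, 15]
BINARY_OP * → -14 * 15 = -210. Stack: [0, -210]
BINARY_OP + → 0 + -210 = -210. Stack: [-210]
STORE_FAST t → t=-210. Stack: []
LOAD_FAST t → push -210. Stack: [-210]
RETURN_VALUE → return -210.

15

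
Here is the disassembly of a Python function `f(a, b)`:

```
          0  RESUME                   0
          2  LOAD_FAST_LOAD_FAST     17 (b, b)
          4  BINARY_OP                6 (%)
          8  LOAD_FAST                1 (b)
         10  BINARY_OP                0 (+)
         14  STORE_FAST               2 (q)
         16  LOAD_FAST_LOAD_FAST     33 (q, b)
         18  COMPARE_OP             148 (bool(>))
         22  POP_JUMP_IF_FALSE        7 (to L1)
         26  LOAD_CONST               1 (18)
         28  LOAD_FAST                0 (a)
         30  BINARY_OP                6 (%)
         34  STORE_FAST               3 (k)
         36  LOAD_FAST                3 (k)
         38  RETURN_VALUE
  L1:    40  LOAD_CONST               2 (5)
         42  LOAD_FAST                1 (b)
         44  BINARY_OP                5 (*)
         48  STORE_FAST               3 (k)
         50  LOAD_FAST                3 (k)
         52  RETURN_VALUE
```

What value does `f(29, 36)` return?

180

LOAD_FAST_LOAD_FAST b,b → push 36,36. Stack: [36, 36]
BINARY_OP % → 36 % 36 = 0. Stack: [0]
LOAD_FAST b → push 36. Stack: [0, 36]
BINARY_OP + → 0 + 36 = 36. Stack: [36]
STORE_FAST q → q=36. Stack: []
LOAD_FAST_LOAD_FAST q,b → push 36,36. Stack: [36, 36]
COMPARE_OP bool(>) → 36 vs 36 = False. Stack: [False]
POP_JUMP_IF_FALSE → pop False; jump. Stack: []
LOAD_CONST → push 5. Stack: [5]
LOAD_FAST b → push 36. Stack: [5, 36]
BINARY_OP * → 5 * 36 = 180. Stack: [180]
STORE_FAST k → k=180. Stack: []
LOAD_FAST k → push 180. Stack: [180]
RETURN_VALUE → return 180.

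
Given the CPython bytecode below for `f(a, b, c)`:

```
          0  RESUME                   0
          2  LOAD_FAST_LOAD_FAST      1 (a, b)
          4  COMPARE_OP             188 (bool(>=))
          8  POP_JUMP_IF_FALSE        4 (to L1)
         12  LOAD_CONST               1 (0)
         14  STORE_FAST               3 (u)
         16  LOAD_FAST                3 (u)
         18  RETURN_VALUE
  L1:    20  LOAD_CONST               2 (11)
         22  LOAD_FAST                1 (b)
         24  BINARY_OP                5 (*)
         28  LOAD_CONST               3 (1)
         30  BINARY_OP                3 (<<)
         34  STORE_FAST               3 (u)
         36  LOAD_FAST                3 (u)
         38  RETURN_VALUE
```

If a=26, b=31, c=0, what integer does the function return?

LOAD_FAST_LOAD_FAST a,b → push 26,31. Stack: [26, 31]
COMPARE_OP bool(>=) → 26 vs 31 = False. Stack: [False]
POP_JUMP_IF_FALSE → pop False; jump. Stack: []
LOAD_CONST → push 11. Stack: [11]
LOAD_FAST b → push 31. Stack: [11, 31]
BINARY_OP * → 11 * 31 = 341. Stack: [341]
LOAD_CONST → push 1. Stack: [341, 1]
BINARY_OP << → 341 << 1 = 682. Stack: [682]
STORE_FAST u → u=682. Stack: []
LOAD_FAST u → push 682. Stack: [682]
RETURN_VALUE → return 682.

682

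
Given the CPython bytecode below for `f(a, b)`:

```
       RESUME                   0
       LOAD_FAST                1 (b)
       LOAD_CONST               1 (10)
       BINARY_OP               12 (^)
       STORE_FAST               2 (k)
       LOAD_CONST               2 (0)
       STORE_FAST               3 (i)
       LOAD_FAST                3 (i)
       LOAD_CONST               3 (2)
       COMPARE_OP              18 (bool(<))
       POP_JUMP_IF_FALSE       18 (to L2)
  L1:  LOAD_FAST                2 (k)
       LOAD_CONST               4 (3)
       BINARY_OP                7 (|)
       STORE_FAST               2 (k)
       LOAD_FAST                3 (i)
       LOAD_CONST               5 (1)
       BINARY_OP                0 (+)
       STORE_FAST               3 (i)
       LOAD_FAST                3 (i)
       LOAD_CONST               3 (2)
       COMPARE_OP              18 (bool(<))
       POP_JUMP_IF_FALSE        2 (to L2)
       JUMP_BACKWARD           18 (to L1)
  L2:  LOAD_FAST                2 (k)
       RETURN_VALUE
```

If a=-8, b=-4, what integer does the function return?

-9

LOAD_FAST b → push -4. Stack: [-4]
LOAD_CONST → push 10. Stack: [-4, 10]
BINARY_OP ^ → -4 ^ 10 = -10. Stack: [-10]
STORE_FAST k → k=-10. Stack: []
LOAD_CONST → push 0. Stack: [0]
STORE_FAST i → i=0. Stack: []
LOAD_FAST i → push 0. Stack: [0]
LOAD_CONST → push 2. Stack: [0, 2]
COMPARE_OP bool(<) → 0 vs 2 = True. Stack: [True]
POP_JUMP_IF_FALSE → pop True; no jump. Stack: []
LOAD_FAST k → push -10. Stack: [-10]
LOAD_CONST → push 3. Stack: [-10, 3]
BINARY_OP | → -10 | 3 = -9. Stack: [-9]
STORE_FAST k → k=-9. Stack: []
LOAD_FAST i → push 0. Stack: [0]
LOAD_CONST → push 1. Stack: [0, 1]
BINARY_OP + → 0 + 1 = 1. Stack: [1]
STORE_FAST i → i=1. Stack: []
LOAD_FAST i → push 1. Stack: [1]
LOAD_CONST → push 2. Stack: [1, 2]
COMPARE_OP bool(<) → 1 vs 2 = True. Stack: [True]
POP_JUMP_IF_FALSE → pop True; no jump. Stack: []
LOAD_FAST k → push -9. Stack: [-9]
LOAD_CONST → push 3. Stack: [-9, 3]
BINARY_OP | → -9 | 3 = -9. Stack: [-9]
STORE_FAST k → k=-9. Stack: []
LOAD_FAST i → push 1. Stack: [1]
LOAD_CONST → push 1. Stack: [1, 1]
BINARY_OP + → 1 + 1 = 2. Stack: [2]
STORE_FAST i → i=2. Stack: []
LOAD_FAST i → push 2. Stack: [2]
LOAD_CONST → push 2. Stack: [2, 2]
COMPARE_OP bool(<) → 2 vs 2 = False. Stack: [False]
POP_JUMP_IF_FALSE → pop False; jump. Stack: []
LOAD_FAST k → push -9. Stack: [-9]
RETURN_VALUE → return -9.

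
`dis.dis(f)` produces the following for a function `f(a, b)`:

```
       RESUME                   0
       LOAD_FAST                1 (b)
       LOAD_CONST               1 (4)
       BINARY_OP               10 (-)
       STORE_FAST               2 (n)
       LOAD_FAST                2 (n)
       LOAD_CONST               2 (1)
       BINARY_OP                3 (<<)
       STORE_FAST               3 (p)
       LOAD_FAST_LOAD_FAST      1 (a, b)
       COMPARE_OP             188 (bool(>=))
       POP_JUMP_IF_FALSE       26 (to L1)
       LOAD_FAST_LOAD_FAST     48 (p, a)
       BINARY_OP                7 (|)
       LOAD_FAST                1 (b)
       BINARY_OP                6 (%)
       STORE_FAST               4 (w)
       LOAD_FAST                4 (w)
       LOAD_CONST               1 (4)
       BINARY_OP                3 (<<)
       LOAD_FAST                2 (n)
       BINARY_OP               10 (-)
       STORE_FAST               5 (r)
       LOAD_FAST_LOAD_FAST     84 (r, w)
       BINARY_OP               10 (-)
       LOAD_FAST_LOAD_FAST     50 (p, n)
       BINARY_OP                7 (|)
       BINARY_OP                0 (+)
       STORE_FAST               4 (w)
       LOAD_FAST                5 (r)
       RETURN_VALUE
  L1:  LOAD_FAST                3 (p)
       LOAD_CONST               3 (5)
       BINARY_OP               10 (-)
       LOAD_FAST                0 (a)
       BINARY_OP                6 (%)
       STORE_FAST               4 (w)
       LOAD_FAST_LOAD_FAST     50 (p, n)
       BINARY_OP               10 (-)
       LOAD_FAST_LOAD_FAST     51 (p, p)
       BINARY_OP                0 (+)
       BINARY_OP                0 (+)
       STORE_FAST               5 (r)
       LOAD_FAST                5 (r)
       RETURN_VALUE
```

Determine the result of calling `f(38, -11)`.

-49

LOAD_FAST b → push -11. Stack: [-11]
LOAD_CONST → push 4. Stack: [-11, 4]
BINARY_OP - → -11 - 4 = -15. Stack: [-15]
STORE_FAST n → n=-15. Stack: []
LOAD_FAST n → push -15. Stack: [-15]
LOAD_CONST → push 1. Stack: [-15, 1]
BINARY_OP << → -15 << 1 = -30. Stack: [-30]
STORE_FAST p → p=-30. Stack: []
LOAD_FAST_LOAD_FAST a,b → push 38,-11. Stack: [38, -11]
COMPARE_OP bool(>=) → 38 vs -11 = True. Stack: [True]
POP_JUMP_IF_FALSE → pop True; no jump. Stack: []
LOAD_FAST_LOAD_FAST p,a → push -30,38. Stack: [-30, 38]
BINARY_OP | → -30 | 38 = -26. Stack: [-26]
LOAD_FAST b → push -11. Stack: [-26, -11]
BINARY_OP % → -26 % -11 = -4. Stack: [-4]
STORE_FAST w → w=-4. Stack: []
LOAD_FAST w → push -4. Stack: [-4]
LOAD_CONST → push 4. Stack: [-4, 4]
BINARY_OP << → -4 << 4 = -64. Stack: [-64]
LOAD_FAST n → push -15. Stack: [-64, -15]
BINARY_OP - → -64 - -15 = -49. Stack: [-49]
STORE_FAST r → r=-49. Stack: []
LOAD_FAST_LOAD_FAST r,w → push -49,-4. Stack: [-49, -4]
BINARY_OP - → -49 - -4 = -45. Stack: [-45]
LOAD_FAST_LOAD_FAST p,n → push -30,-15. Stack: [-45, -30, -15]
BINARY_OP | → -30 | -15 = -13. Stack: [-45, -13]
BINARY_OP + → -45 + -13 = -58. Stack: [-58]
STORE_FAST w → w=-58. Stack: []
LOAD_FAST r → push -49. Stack: [-49]
RETURN_VALUE → return -49.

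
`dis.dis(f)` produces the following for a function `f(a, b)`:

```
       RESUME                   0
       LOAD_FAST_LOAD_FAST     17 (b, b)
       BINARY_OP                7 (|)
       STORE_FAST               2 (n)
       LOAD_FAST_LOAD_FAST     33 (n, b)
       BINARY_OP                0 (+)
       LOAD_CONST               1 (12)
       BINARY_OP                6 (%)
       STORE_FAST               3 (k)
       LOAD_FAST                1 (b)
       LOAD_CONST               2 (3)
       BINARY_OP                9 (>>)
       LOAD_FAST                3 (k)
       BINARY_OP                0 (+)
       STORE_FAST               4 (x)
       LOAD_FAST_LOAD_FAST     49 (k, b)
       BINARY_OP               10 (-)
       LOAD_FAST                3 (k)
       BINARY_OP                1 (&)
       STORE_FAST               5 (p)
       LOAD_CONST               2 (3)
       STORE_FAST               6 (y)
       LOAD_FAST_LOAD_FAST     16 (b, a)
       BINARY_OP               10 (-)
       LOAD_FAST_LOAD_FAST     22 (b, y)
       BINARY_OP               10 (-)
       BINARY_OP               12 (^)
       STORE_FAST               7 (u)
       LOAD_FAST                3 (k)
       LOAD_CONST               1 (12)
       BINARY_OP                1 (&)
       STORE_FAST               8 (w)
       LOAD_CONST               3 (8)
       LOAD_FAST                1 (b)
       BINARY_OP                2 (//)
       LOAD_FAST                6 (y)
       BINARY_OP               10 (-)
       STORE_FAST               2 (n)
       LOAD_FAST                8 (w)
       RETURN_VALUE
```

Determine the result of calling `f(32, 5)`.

8

LOAD_FAST_LOAD_FAST b,b → push 5,5. Stack: [5, 5]
BINARY_OP | → 5 | 5 = 5. Stack: [5]
STORE_FAST n → n=5. Stack: []
LOAD_FAST_LOAD_FAST n,b → push 5,5. Stack: [5, 5]
BINARY_OP + → 5 + 5 = 10. Stack: [10]
LOAD_CONST → push 12. Stack: [10, 12]
BINARY_OP % → 10 % 12 = 10. Stack: [10]
STORE_FAST k → k=10. Stack: []
LOAD_FAST b → push 5. Stack: [5]
LOAD_CONST → push 3. Stack: [5, 3]
BINARY_OP >> → 5 >> 3 = 0. Stack: [0]
LOAD_FAST k → push 10. Stack: [0, 10]
BINARY_OP + → 0 + 10 = 10. Stack: [10]
STORE_FAST x → x=10. Stack: []
LOAD_FAST_LOAD_FAST k,b → push 10,5. Stack: [10, 5]
BINARY_OP - → 10 - 5 = 5. Stack: [5]
LOAD_FAST k → push 10. Stack: [5, 10]
BINARY_OP & → 5 & 10 = 0. Stack: [0]
STORE_FAST p → p=0. Stack: []
LOAD_CONST → push 3. Stack: [3]
STORE_FAST y → y=3. Stack: []
LOAD_FAST_LOAD_FAST b,a → push 5,32. Stack: [5, 32]
BINARY_OP - → 5 - 32 = -27. Stack: [-27]
LOAD_FAST_LOAD_FAST b,y → push 5,3. Stack: [-27, 5, 3]
BINARY_OP - → 5 - 3 = 2. Stack: [-27, 2]
BINARY_OP ^ → -27 ^ 2 = -25. Stack: [-25]
STORE_FAST u → u=-25. Stack: []
LOAD_FAST k → push 10. Stack: [10]
LOAD_CONST → push 12. Stack: [10, 12]
BINARY_OP & → 10 & 12 = 8. Stack: [8]
STORE_FAST w → w=8. Stack: []
LOAD_CONST → push 8. Stack: [8]
LOAD_FAST b → push 5. Stack: [8, 5]
BINARY_OP // → 8 // 5 = 1. Stack: [1]
LOAD_FAST y → push 3. Stack: [1, 3]
BINARY_OP - → 1 - 3 = -2. Stack: [-2]
STORE_FAST n → n=-2. Stack: []
LOAD_FAST w → push 8. Stack: [8]
RETURN_VALUE → return 8.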